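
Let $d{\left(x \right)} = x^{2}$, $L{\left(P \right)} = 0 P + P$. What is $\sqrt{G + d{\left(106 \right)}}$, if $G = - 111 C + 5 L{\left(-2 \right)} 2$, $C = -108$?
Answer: $2 \sqrt{5801} \approx 152.33$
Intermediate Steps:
$L{\left(P \right)} = P$ ($L{\left(P \right)} = 0 + P = P$)
$G = 11968$ ($G = \left(-111\right) \left(-108\right) + 5 \left(-2\right) 2 = 11988 - 20 = 11968$)
$\sqrt{G + d{\left(106 \right)}} = \sqrt{11968 + 106^{2}} = \sqrt{11968 + 11236} = \sqrt{23204} = 2 \sqrt{5801}$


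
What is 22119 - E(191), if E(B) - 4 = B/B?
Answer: 22114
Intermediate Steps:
E(B) = 5 (E(B) = 4 + B/B = 4 + 1 = 5)
22119 - E(191) = 22119 - 1*5 = 22119 - 5 = 22114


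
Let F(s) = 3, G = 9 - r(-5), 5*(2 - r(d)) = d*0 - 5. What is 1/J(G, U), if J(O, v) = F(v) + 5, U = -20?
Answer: ⅛ ≈ 0.12500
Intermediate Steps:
r(d) = 3 (r(d) = 2 - (d*0 - 5)/5 = 2 - (0 - 5)/5 = 2 - ⅕*(-5) = 2 + 1 = 3)
G = 6 (G = 9 - 1*3 = 9 - 3 = 6)
J(O, v) = 8 (J(O, v) = 3 + 5 = 8)
1/J(G, U) = 1/8 = ⅛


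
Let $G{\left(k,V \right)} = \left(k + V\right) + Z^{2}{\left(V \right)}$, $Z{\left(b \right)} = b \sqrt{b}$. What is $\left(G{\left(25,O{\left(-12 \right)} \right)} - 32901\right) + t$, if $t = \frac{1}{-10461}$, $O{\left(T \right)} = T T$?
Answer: $\frac{30893969171}{10461} \approx 2.9533 \cdot 10^{6}$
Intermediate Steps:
$O{\left(T \right)} = T^{2}$
$t = - \frac{1}{10461} \approx -9.5593 \cdot 10^{-5}$
$Z{\left(b \right)} = b^{\frac{3}{2}}$
$G{\left(k,V \right)} = V + k + V^{3}$ ($G{\left(k,V \right)} = \left(k + V\right) + \left(V^{\frac{3}{2}}\right)^{2} = \left(V + k\right) + V^{3} = V + k + V^{3}$)
$\left(G{\left(25,O{\left(-12 \right)} \right)} - 32901\right) + t = \left(\left(\left(-12\right)^{2} + 25 + \left(\left(-12\right)^{2}\right)^{3}\right) - 32901\right) - \frac{1}{10461} = \left(\left(144 + 25 + 144^{3}\right) - 32901\right) - \frac{1}{10461} = \left(\left(144 + 25 + 2985984\right) - 32901\right) - \frac{1}{10461} = \left(2986153 - 32901\right) - \frac{1}{10461} = 2953252 - \frac{1}{10461} = \frac{30893969171}{10461}$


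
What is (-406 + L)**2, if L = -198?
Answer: 364816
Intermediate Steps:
(-406 + L)**2 = (-406 - 198)**2 = (-604)**2 = 364816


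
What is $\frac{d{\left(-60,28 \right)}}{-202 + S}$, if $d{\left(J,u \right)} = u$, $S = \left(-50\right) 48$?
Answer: $- \frac{14}{1301} \approx -0.010761$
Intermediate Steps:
$S = -2400$
$\frac{d{\left(-60,28 \right)}}{-202 + S} = \frac{28}{-202 - 2400} = \frac{28}{-2602} = 28 \left(- \frac{1}{2602}\right) = - \frac{14}{1301}$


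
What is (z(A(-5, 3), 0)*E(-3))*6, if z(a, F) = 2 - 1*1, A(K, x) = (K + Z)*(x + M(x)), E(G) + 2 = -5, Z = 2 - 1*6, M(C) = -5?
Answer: -42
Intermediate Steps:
Z = -4 (Z = 2 - 6 = -4)
E(G) = -7 (E(G) = -2 - 5 = -7)
A(K, x) = (-5 + x)*(-4 + K) (A(K, x) = (K - 4)*(x - 5) = (-4 + K)*(-5 + x) = (-5 + x)*(-4 + K))
z(a, F) = 1 (z(a, F) = 2 - 1 = 1)
(z(A(-5, 3), 0)*E(-3))*6 = (1*(-7))*6 = -7*6 = -42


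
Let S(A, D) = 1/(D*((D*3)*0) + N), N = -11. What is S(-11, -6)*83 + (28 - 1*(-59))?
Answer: 874/11 ≈ 79.455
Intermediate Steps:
S(A, D) = -1/11 (S(A, D) = 1/(D*((D*3)*0) - 11) = 1/(D*((3*D)*0) - 11) = 1/(D*0 - 11) = 1/(0 - 11) = 1/(-11) = -1/11)
S(-11, -6)*83 + (28 - 1*(-59)) = -1/11*83 + (28 - 1*(-59)) = -83/11 + (28 + 59) = -83/11 + 87 = 874/11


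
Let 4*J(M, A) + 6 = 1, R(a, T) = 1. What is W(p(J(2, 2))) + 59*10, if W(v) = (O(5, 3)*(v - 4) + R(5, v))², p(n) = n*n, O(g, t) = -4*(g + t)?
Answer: 6831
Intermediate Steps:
J(M, A) = -5/4 (J(M, A) = -3/2 + (¼)*1 = -3/2 + ¼ = -5/4)
O(g, t) = -4*g - 4*t
p(n) = n²
W(v) = (129 - 32*v)² (W(v) = ((-4*5 - 4*3)*(v - 4) + 1)² = ((-20 - 12)*(-4 + v) + 1)² = (-32*(-4 + v) + 1)² = ((128 - 32*v) + 1)² = (129 - 32*v)²)
W(p(J(2, 2))) + 59*10 = (-129 + 32*(-5/4)²)² + 59*10 = (-129 + 32*(25/16))² + 590 = (-129 + 50)² + 590 = (-79)² + 590 = 6241 + 590 = 6831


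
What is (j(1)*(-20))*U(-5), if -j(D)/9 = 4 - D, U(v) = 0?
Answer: 0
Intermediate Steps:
j(D) = -36 + 9*D (j(D) = -9*(4 - D) = -36 + 9*D)
(j(1)*(-20))*U(-5) = ((-36 + 9*1)*(-20))*0 = ((-36 + 9)*(-20))*0 = -27*(-20)*0 = 540*0 = 0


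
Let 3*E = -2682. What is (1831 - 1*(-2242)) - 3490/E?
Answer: 1822376/447 ≈ 4076.9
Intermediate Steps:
E = -894 (E = (⅓)*(-2682) = -894)
(1831 - 1*(-2242)) - 3490/E = (1831 - 1*(-2242)) - 3490/(-894) = (1831 + 2242) - 3490*(-1)/894 = 4073 - 1*(-1745/447) = 4073 + 1745/447 = 1822376/447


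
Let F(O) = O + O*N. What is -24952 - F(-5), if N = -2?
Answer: -24957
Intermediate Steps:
F(O) = -O (F(O) = O + O*(-2) = O - 2*O = -O)
-24952 - F(-5) = -24952 - (-1)*(-5) = -24952 - 1*5 = -24952 - 5 = -24957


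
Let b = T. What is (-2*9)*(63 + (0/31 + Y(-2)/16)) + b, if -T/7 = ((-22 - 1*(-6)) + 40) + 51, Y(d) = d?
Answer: -6627/4 ≈ -1656.8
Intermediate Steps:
T = -525 (T = -7*(((-22 - 1*(-6)) + 40) + 51) = -7*(((-22 + 6) + 40) + 51) = -7*((-16 + 40) + 51) = -7*(24 + 51) = -7*75 = -525)
b = -525
(-2*9)*(63 + (0/31 + Y(-2)/16)) + b = (-2*9)*(63 + (0/31 - 2/16)) - 525 = -18*(63 + (0*(1/31) - 2*1/16)) - 525 = -18*(63 + (0 - ⅛)) - 525 = -18*(63 - ⅛) - 525 = -18*503/8 - 525 = -4527/4 - 525 = -6627/4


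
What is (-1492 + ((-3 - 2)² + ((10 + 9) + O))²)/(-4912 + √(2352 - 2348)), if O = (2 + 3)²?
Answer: -3269/4910 ≈ -0.66578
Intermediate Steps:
O = 25 (O = 5² = 25)
(-1492 + ((-3 - 2)² + ((10 + 9) + O))²)/(-4912 + √(2352 - 2348)) = (-1492 + ((-3 - 2)² + ((10 + 9) + 25))²)/(-4912 + √(2352 - 2348)) = (-1492 + ((-5)² + (19 + 25))²)/(-4912 + √4) = (-1492 + (25 + 44)²)/(-4912 + 2) = (-1492 + 69²)/(-4910) = (-1492 + 4761)*(-1/4910) = 3269*(-1/4910) = -3269/4910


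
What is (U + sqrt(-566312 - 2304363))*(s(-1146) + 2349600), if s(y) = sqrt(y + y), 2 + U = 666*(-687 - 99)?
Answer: -2*(523478 - 5*I*sqrt(114827))*(1174800 + I*sqrt(573)) ≈ -1.23e+12 + 3.9559e+9*I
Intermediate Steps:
U = -523478 (U = -2 + 666*(-687 - 99) = -2 + 666*(-786) = -2 - 523476 = -523478)
s(y) = sqrt(2)*sqrt(y) (s(y) = sqrt(2*y) = sqrt(2)*sqrt(y))
(U + sqrt(-566312 - 2304363))*(s(-1146) + 2349600) = (-523478 + sqrt(-566312 - 2304363))*(sqrt(2)*sqrt(-1146) + 2349600) = (-523478 + sqrt(-2870675))*(sqrt(2)*(I*sqrt(1146)) + 2349600) = (-523478 + 5*I*sqrt(114827))*(2*I*sqrt(573) + 2349600) = (-523478 + 5*I*sqrt(114827))*(2349600 + 2*I*sqrt(573))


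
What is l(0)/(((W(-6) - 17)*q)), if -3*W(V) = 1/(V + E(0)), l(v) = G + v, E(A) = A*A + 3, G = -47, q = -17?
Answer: -423/2584 ≈ -0.16370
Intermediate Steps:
E(A) = 3 + A² (E(A) = A² + 3 = 3 + A²)
l(v) = -47 + v
W(V) = -1/(3*(3 + V)) (W(V) = -1/(3*(V + (3 + 0²))) = -1/(3*(V + (3 + 0))) = -1/(3*(V + 3)) = -1/(3*(3 + V)))
l(0)/(((W(-6) - 17)*q)) = (-47 + 0)/(((-1/(9 + 3*(-6)) - 17)*(-17))) = -47*(-1/(17*(-1/(9 - 18) - 17))) = -47*(-1/(17*(-1/(-9) - 17))) = -47*(-1/(17*(-1*(-⅑) - 17))) = -47*(-1/(17*(⅑ - 17))) = -47/((-152/9*(-17))) = -47/2584/9 = -47*9/2584 = -423/2584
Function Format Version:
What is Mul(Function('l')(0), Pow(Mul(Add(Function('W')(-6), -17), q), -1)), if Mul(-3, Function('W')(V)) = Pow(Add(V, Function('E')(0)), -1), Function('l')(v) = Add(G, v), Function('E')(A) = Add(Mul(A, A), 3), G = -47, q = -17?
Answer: Rational(-423, 2584) ≈ -0.16370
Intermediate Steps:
Function('E')(A) = Add(3, Pow(A, 2)) (Function('E')(A) = Add(Pow(A, 2), 3) = Add(3, Pow(A, 2)))
Function('l')(v) = Add(-47, v)
Function('W')(V) = Mul(Rational(-1, 3), Pow(Add(3, V), -1)) (Function('W')(V) = Mul(Rational(-1, 3), Pow(Add(V, Add(3, Pow(0, 2))), -1)) = Mul(Rational(-1, 3), Pow(Add(V, Add(3, 0)), -1)) = Mul(Rational(-1, 3), Pow(Add(V, 3), -1)) = Mul(Rational(-1, 3), Pow(Add(3, V), -1)))
Mul(Function('l')(0), Pow(Mul(Add(Function('W')(-6), -17), q), -1)) = Mul(Add(-47, 0), Pow(Mul(Add(Mul(-1, Pow(Add(9, Mul(3, -6)), -1)), -17), -17), -1)) = Mul(-47, Pow(Mul(Add(Mul(-1, Pow(Add(9, -18), -1)), -17), -17), -1)) = Mul(-47, Pow(Mul(Add(Mul(-1, Pow(-9, -1)), -17), -17), -1)) = Mul(-47, Pow(Mul(Add(Mul(-1, Rational(-1, 9)), -17), -17), -1)) = Mul(-47, Pow(Mul(Add(Rational(1, 9), -17), -17), -1)) = Mul(-47, Pow(Mul(Rational(-152, 9), -17), -1)) = Mul(-47, Pow(Rational(2584, 9), -1)) = Mul(-47, Rational(9, 2584)) = Rational(-423, 2584)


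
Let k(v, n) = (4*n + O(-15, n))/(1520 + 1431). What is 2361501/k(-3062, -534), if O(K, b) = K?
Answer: -774309939/239 ≈ -3.2398e+6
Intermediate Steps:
k(v, n) = -15/2951 + 4*n/2951 (k(v, n) = (4*n - 15)/(1520 + 1431) = (-15 + 4*n)/2951 = (-15 + 4*n)*(1/2951) = -15/2951 + 4*n/2951)
2361501/k(-3062, -534) = 2361501/(-15/2951 + (4/2951)*(-534)) = 2361501/(-15/2951 - 2136/2951) = 2361501/(-2151/2951) = 2361501*(-2951/2151) = -774309939/239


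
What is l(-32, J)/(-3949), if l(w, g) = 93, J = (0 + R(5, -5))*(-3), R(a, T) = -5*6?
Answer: -93/3949 ≈ -0.023550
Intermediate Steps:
R(a, T) = -30
J = 90 (J = (0 - 30)*(-3) = -30*(-3) = 90)
l(-32, J)/(-3949) = 93/(-3949) = 93*(-1/3949) = -93/3949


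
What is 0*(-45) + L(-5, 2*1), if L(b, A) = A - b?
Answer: 7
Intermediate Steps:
0*(-45) + L(-5, 2*1) = 0*(-45) + (2*1 - 1*(-5)) = 0 + (2 + 5) = 0 + 7 = 7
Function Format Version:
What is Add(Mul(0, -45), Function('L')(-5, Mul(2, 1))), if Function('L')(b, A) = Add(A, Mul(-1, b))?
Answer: 7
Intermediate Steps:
Add(Mul(0, -45), Function('L')(-5, Mul(2, 1))) = Add(Mul(0, -45), Add(Mul(2, 1), Mul(-1, -5))) = Add(0, Add(2, 5)) = Add(0, 7) = 7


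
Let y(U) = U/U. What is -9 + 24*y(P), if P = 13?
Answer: 15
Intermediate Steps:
y(U) = 1
-9 + 24*y(P) = -9 + 24*1 = -9 + 24 = 15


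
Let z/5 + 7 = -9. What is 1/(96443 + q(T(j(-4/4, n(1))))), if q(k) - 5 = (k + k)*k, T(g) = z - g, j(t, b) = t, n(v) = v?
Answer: 1/108930 ≈ 9.1802e-6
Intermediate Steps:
z = -80 (z = -35 + 5*(-9) = -35 - 45 = -80)
T(g) = -80 - g
q(k) = 5 + 2*k² (q(k) = 5 + (k + k)*k = 5 + (2*k)*k = 5 + 2*k²)
1/(96443 + q(T(j(-4/4, n(1))))) = 1/(96443 + (5 + 2*(-80 - (-4)/4)²)) = 1/(96443 + (5 + 2*(-80 - 1*(-1))²)) = 1/(96443 + (5 + 2*(-80 + 1)²)) = 1/(96443 + (5 + 2*(-79)²)) = 1/(96443 + (5 + 2*6241)) = 1/(96443 + (5 + 12482)) = 1/(96443 + 12487) = 1/108930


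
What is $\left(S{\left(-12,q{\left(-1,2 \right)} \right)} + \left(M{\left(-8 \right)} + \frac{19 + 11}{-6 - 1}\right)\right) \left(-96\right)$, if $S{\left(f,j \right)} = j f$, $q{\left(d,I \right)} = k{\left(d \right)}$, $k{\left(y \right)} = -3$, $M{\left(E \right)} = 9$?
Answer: $- \frac{27360}{7} \approx -3908.6$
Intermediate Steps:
$q{\left(d,I \right)} = -3$
$S{\left(f,j \right)} = f j$
$\left(S{\left(-12,q{\left(-1,2 \right)} \right)} + \left(M{\left(-8 \right)} + \frac{19 + 11}{-6 - 1}\right)\right) \left(-96\right) = \left(\left(-12\right) \left(-3\right) + \left(9 + \frac{19 + 11}{-6 - 1}\right)\right) \left(-96\right) = \left(36 + \left(9 + \frac{30}{-7}\right)\right) \left(-96\right) = \left(36 + \left(9 + 30 \left(- \frac{1}{7}\right)\right)\right) \left(-96\right) = \left(36 + \left(9 - \frac{30}{7}\right)\right) \left(-96\right) = \left(36 + \frac{33}{7}\right) \left(-96\right) = \frac{285}{7} \left(-96\right) = - \frac{27360}{7}$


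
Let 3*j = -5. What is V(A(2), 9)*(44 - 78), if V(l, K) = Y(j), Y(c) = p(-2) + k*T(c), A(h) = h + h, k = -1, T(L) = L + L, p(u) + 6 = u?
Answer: 476/3 ≈ 158.67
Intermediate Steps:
j = -5/3 (j = (⅓)*(-5) = -5/3 ≈ -1.6667)
p(u) = -6 + u
T(L) = 2*L
A(h) = 2*h
Y(c) = -8 - 2*c (Y(c) = (-6 - 2) - 2*c = -8 - 2*c)
V(l, K) = -14/3 (V(l, K) = -8 - 2*(-5/3) = -8 + 10/3 = -14/3)
V(A(2), 9)*(44 - 78) = -14*(44 - 78)/3 = -14/3*(-34) = 476/3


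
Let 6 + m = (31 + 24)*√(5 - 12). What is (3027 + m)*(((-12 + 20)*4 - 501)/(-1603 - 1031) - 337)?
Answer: -893399323/878 - 48795395*I*√7/2634 ≈ -1.0175e+6 - 49013.0*I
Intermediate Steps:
m = -6 + 55*I*√7 (m = -6 + (31 + 24)*√(5 - 12) = -6 + 55*√(-7) = -6 + 55*(I*√7) = -6 + 55*I*√7 ≈ -6.0 + 145.52*I)
(3027 + m)*(((-12 + 20)*4 - 501)/(-1603 - 1031) - 337) = (3027 + (-6 + 55*I*√7))*(((-12 + 20)*4 - 501)/(-1603 - 1031) - 337) = (3021 + 55*I*√7)*((8*4 - 501)/(-2634) - 337) = (3021 + 55*I*√7)*((32 - 501)*(-1/2634) - 337) = (3021 + 55*I*√7)*(-469*(-1/2634) - 337) = (3021 + 55*I*√7)*(469/2634 - 337) = (3021 + 55*I*√7)*(-887189/2634) = -893399323/878 - 48795395*I*√7/2634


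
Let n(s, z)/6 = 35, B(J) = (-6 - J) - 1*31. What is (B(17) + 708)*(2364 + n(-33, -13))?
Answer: 1683396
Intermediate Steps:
B(J) = -37 - J (B(J) = (-6 - J) - 31 = -37 - J)
n(s, z) = 210 (n(s, z) = 6*35 = 210)
(B(17) + 708)*(2364 + n(-33, -13)) = ((-37 - 1*17) + 708)*(2364 + 210) = ((-37 - 17) + 708)*2574 = (-54 + 708)*2574 = 654*2574 = 1683396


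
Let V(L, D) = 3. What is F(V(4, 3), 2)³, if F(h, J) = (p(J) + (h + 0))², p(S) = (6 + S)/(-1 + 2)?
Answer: 1771561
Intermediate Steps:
p(S) = 6 + S (p(S) = (6 + S)/1 = (6 + S)*1 = 6 + S)
F(h, J) = (6 + J + h)² (F(h, J) = ((6 + J) + (h + 0))² = ((6 + J) + h)² = (6 + J + h)²)
F(V(4, 3), 2)³ = ((6 + 2 + 3)²)³ = (11²)³ = 121³ = 1771561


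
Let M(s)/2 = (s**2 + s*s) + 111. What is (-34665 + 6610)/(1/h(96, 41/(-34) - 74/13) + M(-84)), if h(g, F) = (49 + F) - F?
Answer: -274939/278771 ≈ -0.98625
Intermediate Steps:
M(s) = 222 + 4*s**2 (M(s) = 2*((s**2 + s*s) + 111) = 2*((s**2 + s**2) + 111) = 2*(2*s**2 + 111) = 2*(111 + 2*s**2) = 222 + 4*s**2)
h(g, F) = 49
(-34665 + 6610)/(1/h(96, 41/(-34) - 74/13) + M(-84)) = (-34665 + 6610)/(1/49 + (222 + 4*(-84)**2)) = -28055/(1/49 + (222 + 4*7056)) = -28055/(1/49 + (222 + 28224)) = -28055/(1/49 + 28446) = -28055/1393855/49 = -28055*49/1393855 = -274939/278771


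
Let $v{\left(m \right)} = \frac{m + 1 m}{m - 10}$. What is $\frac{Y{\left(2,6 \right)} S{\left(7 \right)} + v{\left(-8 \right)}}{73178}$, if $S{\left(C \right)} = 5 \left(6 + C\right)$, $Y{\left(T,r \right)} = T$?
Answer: $\frac{589}{329301} \approx 0.0017886$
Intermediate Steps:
$v{\left(m \right)} = \frac{2 m}{-10 + m}$ ($v{\left(m \right)} = \frac{m + m}{-10 + m} = \frac{2 m}{-10 + m}$)
$S{\left(C \right)} = 30 + 5 C$
$\frac{Y{\left(2,6 \right)} S{\left(7 \right)} + v{\left(-8 \right)}}{73178} = \frac{2 \left(30 + 5 \cdot 7\right) + 2 \left(-8\right) \frac{1}{-10 - 8}}{73178} = \left(2 \left(30 + 35\right) + 2 \left(-8\right) \frac{1}{-18}\right) \frac{1}{73178} = \left(2 \cdot 65 + 2 \left(-8\right) \left(- \frac{1}{18}\right)\right) \frac{1}{73178} = \left(130 + \frac{8}{9}\right) \frac{1}{73178} = \frac{1178}{9} \cdot \frac{1}{73178} = \frac{589}{329301}$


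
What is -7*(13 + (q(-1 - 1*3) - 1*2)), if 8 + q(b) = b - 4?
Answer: 35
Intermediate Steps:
q(b) = -12 + b (q(b) = -8 + (b - 4) = -8 + (-4 + b) = -12 + b)
-7*(13 + (q(-1 - 1*3) - 1*2)) = -7*(13 + ((-12 + (-1 - 1*3)) - 1*2)) = -7*(13 + ((-12 + (-1 - 3)) - 2)) = -7*(13 + ((-12 - 4) - 2)) = -7*(13 + (-16 - 2)) = -7*(13 - 18) = -7*(-5) = 35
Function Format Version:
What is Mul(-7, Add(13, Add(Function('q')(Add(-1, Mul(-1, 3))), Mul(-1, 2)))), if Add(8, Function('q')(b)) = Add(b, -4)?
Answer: 35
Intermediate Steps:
Function('q')(b) = Add(-12, b) (Function('q')(b) = Add(-8, Add(b, -4)) = Add(-8, Add(-4, b)) = Add(-12, b))
Mul(-7, Add(13, Add(Function('q')(Add(-1, Mul(-1, 3))), Mul(-1, 2)))) = Mul(-7, Add(13, Add(Add(-12, Add(-1, Mul(-1, 3))), Mul(-1, 2)))) = Mul(-7, Add(13, Add(Add(-12, Add(-1, -3)), -2))) = Mul(-7, Add(13, Add(Add(-12, -4), -2))) = Mul(-7, Add(13, Add(-16, -2))) = Mul(-7, Add(13, -18)) = Mul(-7, -5) = 35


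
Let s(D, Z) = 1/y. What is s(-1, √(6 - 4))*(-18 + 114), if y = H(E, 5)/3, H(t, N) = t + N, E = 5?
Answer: 144/5 ≈ 28.800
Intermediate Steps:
H(t, N) = N + t
y = 10/3 (y = (5 + 5)/3 = 10*(⅓) = 10/3 ≈ 3.3333)
s(D, Z) = 3/10 (s(D, Z) = 1/(10/3) = 3/10)
s(-1, √(6 - 4))*(-18 + 114) = 3*(-18 + 114)/10 = (3/10)*96 = 144/5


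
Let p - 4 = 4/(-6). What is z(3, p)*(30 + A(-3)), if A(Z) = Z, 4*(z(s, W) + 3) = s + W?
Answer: -153/4 ≈ -38.250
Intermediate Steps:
p = 10/3 (p = 4 + 4/(-6) = 4 + 4*(-⅙) = 4 - ⅔ = 10/3 ≈ 3.3333)
z(s, W) = -3 + W/4 + s/4 (z(s, W) = -3 + (s + W)/4 = -3 + (W + s)/4 = -3 + (W/4 + s/4) = -3 + W/4 + s/4)
z(3, p)*(30 + A(-3)) = (-3 + (¼)*(10/3) + (¼)*3)*(30 - 3) = (-3 + ⅚ + ¾)*27 = -17/12*27 = -153/4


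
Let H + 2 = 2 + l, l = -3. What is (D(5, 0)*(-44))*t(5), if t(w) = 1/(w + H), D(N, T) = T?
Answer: 0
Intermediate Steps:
H = -3 (H = -2 + (2 - 3) = -2 - 1 = -3)
t(w) = 1/(-3 + w) (t(w) = 1/(w - 3) = 1/(-3 + w))
(D(5, 0)*(-44))*t(5) = (0*(-44))/(-3 + 5) = 0/2 = 0*(½) = 0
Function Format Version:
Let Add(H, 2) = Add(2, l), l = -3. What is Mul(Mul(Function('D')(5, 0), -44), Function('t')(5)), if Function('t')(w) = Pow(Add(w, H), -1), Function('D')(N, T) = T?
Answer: 0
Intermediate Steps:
H = -3 (H = Add(-2, Add(2, -3)) = Add(-2, -1) = -3)
Function('t')(w) = Pow(Add(-3, w), -1) (Function('t')(w) = Pow(Add(w, -3), -1) = Pow(Add(-3, w), -1))
Mul(Mul(Function('D')(5, 0), -44), Function('t')(5)) = Mul(Mul(0, -44), Pow(Add(-3, 5), -1)) = Mul(0, Pow(2, -1)) = Mul(0, Rational(1, 2)) = 0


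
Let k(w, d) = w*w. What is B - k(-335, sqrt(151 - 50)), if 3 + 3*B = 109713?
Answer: -75655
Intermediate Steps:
k(w, d) = w**2
B = 36570 (B = -1 + (1/3)*109713 = -1 + 36571 = 36570)
B - k(-335, sqrt(151 - 50)) = 36570 - 1*(-335)**2 = 36570 - 1*112225 = 36570 - 112225 = -75655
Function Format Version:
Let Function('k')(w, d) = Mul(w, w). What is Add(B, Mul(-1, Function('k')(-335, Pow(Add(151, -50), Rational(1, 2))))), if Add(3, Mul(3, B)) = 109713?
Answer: -75655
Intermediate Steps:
Function('k')(w, d) = Pow(w, 2)
B = 36570 (B = Add(-1, Mul(Rational(1, 3), 109713)) = Add(-1, 36571) = 36570)
Add(B, Mul(-1, Function('k')(-335, Pow(Add(151, -50), Rational(1, 2))))) = Add(36570, Mul(-1, Pow(-335, 2))) = Add(36570, Mul(-1, 112225)) = Add(36570, -112225) = -75655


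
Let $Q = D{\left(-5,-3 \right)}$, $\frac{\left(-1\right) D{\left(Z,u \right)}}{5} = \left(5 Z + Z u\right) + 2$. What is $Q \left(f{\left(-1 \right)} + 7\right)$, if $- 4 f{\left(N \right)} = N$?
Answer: $290$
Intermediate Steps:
$D{\left(Z,u \right)} = -10 - 25 Z - 5 Z u$ ($D{\left(Z,u \right)} = - 5 \left(\left(5 Z + Z u\right) + 2\right) = - 5 \left(2 + 5 Z + Z u\right) = -10 - 25 Z - 5 Z u$)
$f{\left(N \right)} = - \frac{N}{4}$
$Q = 40$ ($Q = -10 - -125 - \left(-25\right) \left(-3\right) = -10 + 125 - 75 = 40$)
$Q \left(f{\left(-1 \right)} + 7\right) = 40 \left(\left(- \frac{1}{4}\right) \left(-1\right) + 7\right) = 40 \left(\frac{1}{4} + 7\right) = 40 \cdot \frac{29}{4} = 290$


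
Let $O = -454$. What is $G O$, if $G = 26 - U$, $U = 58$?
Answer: $14528$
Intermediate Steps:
$G = -32$ ($G = 26 - 58 = -32$)
$G O = \left(-32\right) \left(-454\right) = 14528$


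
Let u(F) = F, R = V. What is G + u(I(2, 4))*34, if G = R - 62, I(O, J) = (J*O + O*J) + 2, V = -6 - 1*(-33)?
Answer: 577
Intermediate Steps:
V = 27 (V = -6 + 33 = 27)
I(O, J) = 2 + 2*J*O (I(O, J) = (J*O + J*O) + 2 = 2*J*O + 2 = 2 + 2*J*O)
R = 27
G = -35 (G = 27 - 62 = -35)
G + u(I(2, 4))*34 = -35 + (2 + 2*4*2)*34 = -35 + (2 + 16)*34 = -35 + 18*34 = -35 + 612 = 577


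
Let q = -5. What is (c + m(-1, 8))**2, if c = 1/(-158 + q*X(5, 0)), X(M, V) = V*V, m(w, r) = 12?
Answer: 3591025/24964 ≈ 143.85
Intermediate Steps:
X(M, V) = V**2
c = -1/158 (c = 1/(-158 - 5*0**2) = 1/(-158 - 5*0) = 1/(-158 + 0) = 1/(-158) = -1/158 ≈ -0.0063291)
(c + m(-1, 8))**2 = (-1/158 + 12)**2 = (1895/158)**2 = 3591025/24964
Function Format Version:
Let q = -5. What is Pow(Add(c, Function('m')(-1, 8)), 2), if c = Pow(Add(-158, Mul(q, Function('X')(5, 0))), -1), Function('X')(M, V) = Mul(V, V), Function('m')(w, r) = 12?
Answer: Rational(3591025, 24964) ≈ 143.85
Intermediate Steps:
Function('X')(M, V) = Pow(V, 2)
c = Rational(-1, 158) (c = Pow(Add(-158, Mul(-5, Pow(0, 2))), -1) = Pow(Add(-158, Mul(-5, 0)), -1) = Pow(Add(-158, 0), -1) = Pow(-158, -1) = Rational(-1, 158) ≈ -0.0063291)
Pow(Add(c, Function('m')(-1, 8)), 2) = Pow(Add(Rational(-1, 158), 12), 2) = Pow(Rational(1895, 158), 2) = Rational(3591025, 24964)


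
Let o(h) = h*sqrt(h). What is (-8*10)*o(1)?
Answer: -80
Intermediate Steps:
o(h) = h**(3/2)
(-8*10)*o(1) = (-8*10)*1**(3/2) = -80*1 = -80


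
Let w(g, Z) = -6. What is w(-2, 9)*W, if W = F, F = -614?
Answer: 3684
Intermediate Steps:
W = -614
w(-2, 9)*W = -6*(-614) = 3684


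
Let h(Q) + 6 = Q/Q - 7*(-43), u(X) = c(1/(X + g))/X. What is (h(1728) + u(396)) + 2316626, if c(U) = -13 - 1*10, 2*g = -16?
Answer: 917501089/396 ≈ 2.3169e+6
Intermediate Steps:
g = -8 (g = (1/2)*(-16) = -8)
c(U) = -23 (c(U) = -13 - 10 = -23)
u(X) = -23/X
h(Q) = 296 (h(Q) = -6 + (Q/Q - 7*(-43)) = -6 + (1 - 1*(-301)) = -6 + (1 + 301) = -6 + 302 = 296)
(h(1728) + u(396)) + 2316626 = (296 - 23/396) + 2316626 = 117193/396 + 2316626 = 917501089/396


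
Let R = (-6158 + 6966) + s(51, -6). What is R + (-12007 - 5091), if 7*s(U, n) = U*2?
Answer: -113928/7 ≈ -16275.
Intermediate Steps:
s(U, n) = 2*U/7 (s(U, n) = (U*2)/7 = (2*U)/7 = 2*U/7)
R = 5758/7 (R = (-6158 + 6966) + (2/7)*51 = 808 + 102/7 = 5758/7 ≈ 822.57)
R + (-12007 - 5091) = 5758/7 + (-12007 - 5091) = 5758/7 - 17098 = -113928/7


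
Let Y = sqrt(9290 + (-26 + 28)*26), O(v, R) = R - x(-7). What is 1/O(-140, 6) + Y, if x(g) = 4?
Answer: 1/2 + 3*sqrt(1038) ≈ 97.154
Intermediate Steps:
O(v, R) = -4 + R (O(v, R) = R - 1*4 = R - 4 = -4 + R)
Y = 3*sqrt(1038) (Y = sqrt(9290 + 2*26) = sqrt(9290 + 52) = sqrt(9342) = 3*sqrt(1038) ≈ 96.654)
1/O(-140, 6) + Y = 1/(-4 + 6) + 3*sqrt(1038) = 1/2 + 3*sqrt(1038)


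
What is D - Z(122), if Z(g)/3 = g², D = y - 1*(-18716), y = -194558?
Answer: -220494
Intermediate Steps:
D = -175842 (D = -194558 - 1*(-18716) = -194558 + 18716 = -175842)
Z(g) = 3*g²
D - Z(122) = -175842 - 3*122² = -175842 - 3*14884 = -175842 - 1*44652 = -175842 - 44652 = -220494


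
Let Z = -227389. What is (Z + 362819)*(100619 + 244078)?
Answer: 46682314710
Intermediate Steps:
(Z + 362819)*(100619 + 244078) = (-227389 + 362819)*(100619 + 244078) = 135430*344697 = 46682314710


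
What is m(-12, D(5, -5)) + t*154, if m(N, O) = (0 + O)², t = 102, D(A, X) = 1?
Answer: 15709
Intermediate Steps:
m(N, O) = O²
m(-12, D(5, -5)) + t*154 = 1² + 102*154 = 1 + 15708 = 15709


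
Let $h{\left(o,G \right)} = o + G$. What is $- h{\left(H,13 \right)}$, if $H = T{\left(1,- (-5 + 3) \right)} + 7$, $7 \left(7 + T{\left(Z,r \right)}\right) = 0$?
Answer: $-13$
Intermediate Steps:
$T{\left(Z,r \right)} = -7$ ($T{\left(Z,r \right)} = -7 + \frac{1}{7} \cdot 0 = -7 + 0 = -7$)
$H = 0$ ($H = -7 + 7 = 0$)
$h{\left(o,G \right)} = G + o$
$- h{\left(H,13 \right)} = - (13 + 0) = \left(-1\right) 13 = -13$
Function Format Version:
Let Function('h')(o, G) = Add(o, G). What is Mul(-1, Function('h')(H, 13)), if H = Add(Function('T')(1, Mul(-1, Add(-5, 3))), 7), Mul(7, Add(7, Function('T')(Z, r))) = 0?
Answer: -13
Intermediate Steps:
Function('T')(Z, r) = -7 (Function('T')(Z, r) = Add(-7, Mul(Rational(1, 7), 0)) = Add(-7, 0) = -7)
H = 0 (H = Add(-7, 7) = 0)
Function('h')(o, G) = Add(G, o)
Mul(-1, Function('h')(H, 13)) = Mul(-1, Add(13, 0)) = Mul(-1, 13) = -13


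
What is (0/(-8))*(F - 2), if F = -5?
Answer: 0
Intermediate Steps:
(0/(-8))*(F - 2) = (0/(-8))*(-5 - 2) = (0*(-⅛))*(-7) = 0*(-7) = 0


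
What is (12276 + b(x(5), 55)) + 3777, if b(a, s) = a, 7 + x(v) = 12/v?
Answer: 80242/5 ≈ 16048.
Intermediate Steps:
x(v) = -7 + 12/v
(12276 + b(x(5), 55)) + 3777 = (12276 + (-7 + 12/5)) + 3777 = (12276 - 23/5) + 3777 = 61357/5 + 3777 = 80242/5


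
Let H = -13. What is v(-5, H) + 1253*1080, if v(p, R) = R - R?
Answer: 1353240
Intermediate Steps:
v(p, R) = 0
v(-5, H) + 1253*1080 = 0 + 1253*1080 = 0 + 1353240 = 1353240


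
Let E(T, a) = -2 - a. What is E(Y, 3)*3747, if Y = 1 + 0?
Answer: -18735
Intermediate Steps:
Y = 1
E(Y, 3)*3747 = (-2 - 1*3)*3747 = (-2 - 3)*3747 = -5*3747 = -18735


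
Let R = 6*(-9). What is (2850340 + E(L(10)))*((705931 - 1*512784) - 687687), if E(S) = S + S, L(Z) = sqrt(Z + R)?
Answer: -1409607143600 - 1978160*I*sqrt(11) ≈ -1.4096e+12 - 6.5608e+6*I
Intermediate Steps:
R = -54
L(Z) = sqrt(-54 + Z) (L(Z) = sqrt(Z - 54) = sqrt(-54 + Z))
E(S) = 2*S
(2850340 + E(L(10)))*((705931 - 1*512784) - 687687) = (2850340 + 2*sqrt(-54 + 10))*((705931 - 1*512784) - 687687) = (2850340 + 2*sqrt(-44))*((705931 - 512784) - 687687) = (2850340 + 2*(2*I*sqrt(11)))*(193147 - 687687) = (2850340 + 4*I*sqrt(11))*(-494540) = -1409607143600 - 1978160*I*sqrt(11)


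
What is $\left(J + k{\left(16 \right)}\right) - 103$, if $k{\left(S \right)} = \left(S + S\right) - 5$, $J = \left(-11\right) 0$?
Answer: $-76$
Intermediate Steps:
$J = 0$
$k{\left(S \right)} = -5 + 2 S$ ($k{\left(S \right)} = 2 S - 5 = -5 + 2 S$)
$\left(J + k{\left(16 \right)}\right) - 103 = \left(0 + \left(-5 + 2 \cdot 16\right)\right) - 103 = \left(0 + \left(-5 + 32\right)\right) - 103 = \left(0 + 27\right) - 103 = 27 - 103 = -76$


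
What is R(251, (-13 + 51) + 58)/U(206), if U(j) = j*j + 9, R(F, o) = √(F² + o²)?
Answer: √72217/42445 ≈ 0.0063313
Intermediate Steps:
U(j) = 9 + j² (U(j) = j² + 9 = 9 + j²)
R(251, (-13 + 51) + 58)/U(206) = √(251² + ((-13 + 51) + 58)²)/(9 + 206²) = √(63001 + (38 + 58)²)/(9 + 42436) = √(63001 + 96²)/42445 = √(63001 + 9216)*(1/42445) = √72217*(1/42445) = √72217/42445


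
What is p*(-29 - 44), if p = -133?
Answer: 9709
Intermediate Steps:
p*(-29 - 44) = -133*(-29 - 44) = -133*(-73) = 9709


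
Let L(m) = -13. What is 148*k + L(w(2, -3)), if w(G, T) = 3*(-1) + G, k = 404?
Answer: 59779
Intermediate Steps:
w(G, T) = -3 + G
148*k + L(w(2, -3)) = 148*404 - 13 = 59792 - 13 = 59779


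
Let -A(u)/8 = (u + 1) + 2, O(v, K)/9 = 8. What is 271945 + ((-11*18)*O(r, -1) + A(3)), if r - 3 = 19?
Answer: 257641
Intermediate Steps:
r = 22 (r = 3 + 19 = 22)
O(v, K) = 72 (O(v, K) = 9*8 = 72)
A(u) = -24 - 8*u (A(u) = -8*((u + 1) + 2) = -8*((1 + u) + 2) = -8*(3 + u) = -24 - 8*u)
271945 + ((-11*18)*O(r, -1) + A(3)) = 271945 + (-11*18*72 + (-24 - 8*3)) = 271945 + (-198*72 + (-24 - 24)) = 271945 + (-14256 - 48) = 271945 - 14304 = 257641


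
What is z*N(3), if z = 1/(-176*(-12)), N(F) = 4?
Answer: 1/528 ≈ 0.0018939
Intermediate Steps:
z = 1/2112 ≈ 0.00047348
z*N(3) = (1/2112)*4 = 1/528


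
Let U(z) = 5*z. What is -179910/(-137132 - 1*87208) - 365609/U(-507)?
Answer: 2749226497/18956730 ≈ 145.03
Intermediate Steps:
-179910/(-137132 - 1*87208) - 365609/U(-507) = -179910/(-137132 - 1*87208) - 365609/(5*(-507)) = -179910/(-137132 - 87208) - 365609/(-2535) = -179910/(-224340) - 365609*(-1/2535) = -179910*(-1/224340) + 365609/2535 = 5997/7478 + 365609/2535 = 2749226497/18956730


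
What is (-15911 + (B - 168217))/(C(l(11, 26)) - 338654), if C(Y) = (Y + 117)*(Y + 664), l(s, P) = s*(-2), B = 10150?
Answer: 86989/138832 ≈ 0.62658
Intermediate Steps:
l(s, P) = -2*s
C(Y) = (117 + Y)*(664 + Y)
(-15911 + (B - 168217))/(C(l(11, 26)) - 338654) = (-15911 + (10150 - 168217))/((77688 + (-2*11)**2 + 781*(-2*11)) - 338654) = (-15911 - 158067)/((77688 + (-22)**2 + 781*(-22)) - 338654) = -173978/((77688 + 484 - 17182) - 338654) = -173978/(60990 - 338654) = -173978/(-277664) = -173978*(-1/277664) = 86989/138832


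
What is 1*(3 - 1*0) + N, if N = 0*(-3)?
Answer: 3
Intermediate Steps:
N = 0
1*(3 - 1*0) + N = 1*(3 - 1*0) + 0 = 1*(3 + 0) + 0 = 1*3 + 0 = 3 + 0 = 3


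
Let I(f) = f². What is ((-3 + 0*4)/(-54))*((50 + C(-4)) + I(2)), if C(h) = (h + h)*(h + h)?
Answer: 59/9 ≈ 6.5556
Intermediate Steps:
C(h) = 4*h² (C(h) = (2*h)*(2*h) = 4*h²)
((-3 + 0*4)/(-54))*((50 + C(-4)) + I(2)) = ((-3 + 0*4)/(-54))*((50 + 4*(-4)²) + 2²) = ((-3 + 0)*(-1/54))*((50 + 4*16) + 4) = (-3*(-1/54))*((50 + 64) + 4) = (114 + 4)/18 = (1/18)*118 = 59/9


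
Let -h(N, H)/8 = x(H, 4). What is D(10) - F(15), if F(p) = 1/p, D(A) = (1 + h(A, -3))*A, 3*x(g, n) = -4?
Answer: 583/5 ≈ 116.60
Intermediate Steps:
x(g, n) = -4/3 (x(g, n) = (⅓)*(-4) = -4/3)
h(N, H) = 32/3 (h(N, H) = -8*(-4/3) = 32/3)
D(A) = 35*A/3 (D(A) = (1 + 32/3)*A = 35*A/3)
D(10) - F(15) = (35/3)*10 - 1/15 = 350/3 - 1*1/15 = 350/3 - 1/15 = 583/5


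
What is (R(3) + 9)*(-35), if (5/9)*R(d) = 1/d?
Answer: -336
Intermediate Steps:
R(d) = 9/(5*d)
(R(3) + 9)*(-35) = ((9/5)/3 + 9)*(-35) = ((9/5)*(⅓) + 9)*(-35) = (⅗ + 9)*(-35) = (48/5)*(-35) = -336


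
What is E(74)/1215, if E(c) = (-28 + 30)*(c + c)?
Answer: 296/1215 ≈ 0.24362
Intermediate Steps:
E(c) = 4*c (E(c) = 2*(2*c) = 4*c)
E(74)/1215 = (4*74)/1215 = 296*(1/1215) = 296/1215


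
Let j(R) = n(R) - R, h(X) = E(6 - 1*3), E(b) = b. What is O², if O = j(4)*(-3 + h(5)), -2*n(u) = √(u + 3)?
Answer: 0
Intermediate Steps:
h(X) = 3 (h(X) = 6 - 1*3 = 6 - 3 = 3)
n(u) = -√(3 + u)/2 (n(u) = -√(u + 3)/2 = -√(3 + u)/2)
j(R) = -R - √(3 + R)/2 (j(R) = -√(3 + R)/2 - R = -R - √(3 + R)/2)
O = 0 (O = (-1*4 - √(3 + 4)/2)*(-3 + 3) = (-4 - √7/2)*0 = 0)
O² = 0² = 0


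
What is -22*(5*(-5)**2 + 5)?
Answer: -2860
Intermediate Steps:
-22*(5*(-5)**2 + 5) = -22*(5*25 + 5) = -22*(125 + 5) = -22*130 = -2860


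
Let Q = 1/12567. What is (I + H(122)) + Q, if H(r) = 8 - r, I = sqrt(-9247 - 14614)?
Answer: -1432637/12567 + I*sqrt(23861) ≈ -114.0 + 154.47*I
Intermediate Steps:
Q = 1/12567 ≈ 7.9573e-5
I = I*sqrt(23861) (I = sqrt(-23861) = I*sqrt(23861) ≈ 154.47*I)
(I + H(122)) + Q = (I*sqrt(23861) + (8 - 1*122)) + 1/12567 = (I*sqrt(23861) + (8 - 122)) + 1/12567 = (I*sqrt(23861) - 114) + 1/12567 = (-114 + I*sqrt(23861)) + 1/12567 = -1432637/12567 + I*sqrt(23861)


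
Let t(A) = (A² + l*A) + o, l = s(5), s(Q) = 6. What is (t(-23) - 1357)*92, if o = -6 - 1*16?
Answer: -90896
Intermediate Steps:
l = 6
o = -22 (o = -6 - 16 = -22)
t(A) = -22 + A² + 6*A (t(A) = (A² + 6*A) - 22 = -22 + A² + 6*A)
(t(-23) - 1357)*92 = ((-22 + (-23)² + 6*(-23)) - 1357)*92 = ((-22 + 529 - 138) - 1357)*92 = (369 - 1357)*92 = -988*92 = -90896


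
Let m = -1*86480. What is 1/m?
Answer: -1/86480 ≈ -1.1563e-5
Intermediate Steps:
m = -86480
1/m = 1/(-86480) = -1/86480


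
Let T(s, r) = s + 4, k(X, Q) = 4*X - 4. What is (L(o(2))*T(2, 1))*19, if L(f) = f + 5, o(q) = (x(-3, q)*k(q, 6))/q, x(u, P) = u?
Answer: -114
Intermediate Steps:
k(X, Q) = -4 + 4*X
T(s, r) = 4 + s
o(q) = (12 - 12*q)/q (o(q) = (-3*(-4 + 4*q))/q = (12 - 12*q)/q)
L(f) = 5 + f
(L(o(2))*T(2, 1))*19 = ((5 + (-12 + 12/2))*(4 + 2))*19 = ((5 + (-12 + 12*(1/2)))*6)*19 = ((5 + (-12 + 6))*6)*19 = ((5 - 6)*6)*19 = -1*6*19 = -6*19 = -114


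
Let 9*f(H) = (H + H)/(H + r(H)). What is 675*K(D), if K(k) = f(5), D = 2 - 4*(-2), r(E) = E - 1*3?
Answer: 750/7 ≈ 107.14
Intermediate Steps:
r(E) = -3 + E (r(E) = E - 3 = -3 + E)
f(H) = 2*H/(9*(-3 + 2*H)) (f(H) = ((H + H)/(H + (-3 + H)))/9 = ((2*H)/(-3 + 2*H))/9 = (2*H/(-3 + 2*H))/9 = 2*H/(9*(-3 + 2*H)))
D = 10 (D = 2 + 8 = 10)
K(k) = 10/63 (K(k) = (2/9)*5/(-3 + 2*5) = (2/9)*5/(-3 + 10) = (2/9)*5/7 = (2/9)*5*(⅐) = 10/63)
675*K(D) = 675*(10/63) = 750/7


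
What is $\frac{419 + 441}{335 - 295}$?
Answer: $\frac{43}{2} \approx 21.5$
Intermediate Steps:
$\frac{419 + 441}{335 - 295} = \frac{860}{40} = 860 \cdot \frac{1}{40} = \frac{43}{2}$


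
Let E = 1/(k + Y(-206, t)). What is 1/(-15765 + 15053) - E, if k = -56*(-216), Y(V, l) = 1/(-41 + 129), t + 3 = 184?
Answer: -1127105/757887688 ≈ -0.0014872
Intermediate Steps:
t = 181 (t = -3 + 184 = 181)
Y(V, l) = 1/88
k = 12096
E = 88/1064449 (E = 1/(12096 + 1/88) = 1/(1064449/88) = 88/1064449 ≈ 8.2672e-5)
1/(-15765 + 15053) - E = 1/(-15765 + 15053) - 1*88/1064449 = 1/(-712) - 88/1064449 = -1/712 - 88/1064449 = -1127105/757887688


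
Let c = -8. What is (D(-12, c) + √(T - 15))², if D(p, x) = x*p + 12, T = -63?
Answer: (108 + I*√78)² ≈ 11586.0 + 1907.7*I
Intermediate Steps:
D(p, x) = 12 + p*x (D(p, x) = p*x + 12 = 12 + p*x)
(D(-12, c) + √(T - 15))² = ((12 - 12*(-8)) + √(-63 - 15))² = ((12 + 96) + √(-78))² = (108 + I*√78)²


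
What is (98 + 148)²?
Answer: 60516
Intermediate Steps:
(98 + 148)² = 246² = 60516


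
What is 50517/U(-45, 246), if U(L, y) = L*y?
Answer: -1871/410 ≈ -4.5634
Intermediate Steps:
50517/U(-45, 246) = 50517/((-45*246)) = 50517/(-11070) = 50517*(-1/11070) = -1871/410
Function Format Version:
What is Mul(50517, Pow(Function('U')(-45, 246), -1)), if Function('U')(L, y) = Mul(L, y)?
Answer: Rational(-1871, 410) ≈ -4.5634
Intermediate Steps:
Mul(50517, Pow(Function('U')(-45, 246), -1)) = Mul(50517, Pow(Mul(-45, 246), -1)) = Mul(50517, Pow(-11070, -1)) = Mul(50517, Rational(-1, 11070)) = Rational(-1871, 410)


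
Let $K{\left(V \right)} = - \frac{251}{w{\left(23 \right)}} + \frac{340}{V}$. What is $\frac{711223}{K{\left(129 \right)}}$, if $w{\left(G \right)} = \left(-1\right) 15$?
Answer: $\frac{458738835}{12493} \approx 36720.0$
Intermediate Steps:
$w{\left(G \right)} = -15$
$K{\left(V \right)} = \frac{251}{15} + \frac{340}{V}$ ($K{\left(V \right)} = - \frac{251}{-15} + \frac{340}{V} = \left(-251\right) \left(- \frac{1}{15}\right) + \frac{340}{V} = \frac{251}{15} + \frac{340}{V}$)
$\frac{711223}{K{\left(129 \right)}} = \frac{711223}{\frac{251}{15} + \frac{340}{129}} = \frac{711223}{\frac{12493}{645}} = 711223 \cdot \frac{645}{12493} = \frac{458738835}{12493}$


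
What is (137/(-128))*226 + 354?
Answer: 7175/64 ≈ 112.11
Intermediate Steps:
(137/(-128))*226 + 354 = (137*(-1/128))*226 + 354 = -137/128*226 + 354 = -15481/64 + 354 = 7175/64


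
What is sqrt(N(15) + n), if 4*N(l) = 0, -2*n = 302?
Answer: I*sqrt(151) ≈ 12.288*I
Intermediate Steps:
n = -151 (n = -1/2*302 = -151)
N(l) = 0 (N(l) = (1/4)*0 = 0)
sqrt(N(15) + n) = sqrt(0 - 151) = sqrt(-151) = I*sqrt(151)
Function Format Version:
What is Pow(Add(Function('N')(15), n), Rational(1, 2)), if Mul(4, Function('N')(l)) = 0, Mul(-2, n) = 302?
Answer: Mul(I, Pow(151, Rational(1, 2))) ≈ Mul(12.288, I)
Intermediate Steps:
n = -151 (n = Mul(Rational(-1, 2), 302) = -151)
Function('N')(l) = 0 (Function('N')(l) = Mul(Rational(1, 4), 0) = 0)
Pow(Add(Function('N')(15), n), Rational(1, 2)) = Pow(Add(0, -151), Rational(1, 2)) = Pow(-151, Rational(1, 2)) = Mul(I, Pow(151, Rational(1, 2)))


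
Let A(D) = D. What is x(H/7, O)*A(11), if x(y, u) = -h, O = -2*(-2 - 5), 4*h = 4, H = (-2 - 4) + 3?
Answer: -11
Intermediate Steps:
H = -3 (H = -6 + 3 = -3)
h = 1 (h = (¼)*4 = 1)
O = 14 (O = -2*(-7) = 14)
x(y, u) = -1 (x(y, u) = -1*1 = -1)
x(H/7, O)*A(11) = -1*11 = -11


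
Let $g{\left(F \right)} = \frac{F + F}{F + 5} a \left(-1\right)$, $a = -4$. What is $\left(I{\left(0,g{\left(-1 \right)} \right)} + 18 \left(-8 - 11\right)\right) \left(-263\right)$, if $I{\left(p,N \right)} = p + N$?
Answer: $90472$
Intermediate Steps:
$g{\left(F \right)} = \frac{8 F}{5 + F}$ ($g{\left(F \right)} = \frac{F + F}{F + 5} \left(-4\right) \left(-1\right) = \frac{2 F}{5 + F} \left(-4\right) \left(-1\right) = - \frac{8 F}{5 + F} \left(-1\right) = \frac{8 F}{5 + F}$)
$I{\left(p,N \right)} = N + p$
$\left(I{\left(0,g{\left(-1 \right)} \right)} + 18 \left(-8 - 11\right)\right) \left(-263\right) = \left(\left(8 \left(-1\right) \frac{1}{5 - 1} + 0\right) + 18 \left(-8 - 11\right)\right) \left(-263\right) = \left(\left(8 \left(-1\right) \frac{1}{4} + 0\right) + 18 \left(-8 - 11\right)\right) \left(-263\right) = \left(\left(8 \left(-1\right) \frac{1}{4} + 0\right) + 18 \left(-19\right)\right) \left(-263\right) = \left(\left(-2 + 0\right) - 342\right) \left(-263\right) = \left(-2 - 342\right) \left(-263\right) = \left(-344\right) \left(-263\right) = 90472$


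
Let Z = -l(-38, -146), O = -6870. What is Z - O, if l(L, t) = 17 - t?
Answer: 6707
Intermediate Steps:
Z = -163 (Z = -(17 - 1*(-146)) = -(17 + 146) = -1*163 = -163)
Z - O = -163 - 1*(-6870) = -163 + 6870 = 6707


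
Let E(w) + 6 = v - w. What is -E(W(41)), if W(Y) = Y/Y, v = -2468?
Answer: 2475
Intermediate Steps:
W(Y) = 1
E(w) = -2474 - w (E(w) = -6 + (-2468 - w) = -2474 - w)
-E(W(41)) = -(-2474 - 1*1) = -(-2474 - 1) = -1*(-2475) = 2475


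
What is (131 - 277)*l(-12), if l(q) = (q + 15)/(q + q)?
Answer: 73/4 ≈ 18.250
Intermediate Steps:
l(q) = (15 + q)/(2*q) (l(q) = (15 + q)/((2*q)) = (15 + q)*(1/(2*q)) = (15 + q)/(2*q))
(131 - 277)*l(-12) = (131 - 277)*((1/2)*(15 - 12)/(-12)) = -73*(-1)*3/12 = -146*(-1/8) = 73/4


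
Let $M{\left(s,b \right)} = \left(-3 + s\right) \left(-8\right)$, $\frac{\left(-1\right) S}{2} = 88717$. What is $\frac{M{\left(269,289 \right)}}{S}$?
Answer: $\frac{1064}{88717} \approx 0.011993$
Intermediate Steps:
$S = -177434$ ($S = \left(-2\right) 88717 = -177434$)
$M{\left(s,b \right)} = 24 - 8 s$
$\frac{M{\left(269,289 \right)}}{S} = \frac{24 - 2152}{-177434} = \left(24 - 2152\right) \left(- \frac{1}{177434}\right) = \left(-2128\right) \left(- \frac{1}{177434}\right) = \frac{1064}{88717}$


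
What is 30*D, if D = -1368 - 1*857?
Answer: -66750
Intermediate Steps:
D = -2225 (D = -1368 - 857 = -2225)
30*D = 30*(-2225) = -66750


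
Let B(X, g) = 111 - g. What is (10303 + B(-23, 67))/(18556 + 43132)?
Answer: 10347/61688 ≈ 0.16773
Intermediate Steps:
(10303 + B(-23, 67))/(18556 + 43132) = (10303 + (111 - 1*67))/(18556 + 43132) = (10303 + (111 - 67))/61688 = (10303 + 44)*(1/61688) = 10347*(1/61688) = 10347/61688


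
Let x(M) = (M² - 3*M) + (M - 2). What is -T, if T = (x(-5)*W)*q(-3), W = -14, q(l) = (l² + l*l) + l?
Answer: 6930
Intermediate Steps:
q(l) = l + 2*l² (q(l) = (l² + l²) + l = 2*l² + l = l + 2*l²)
x(M) = -2 + M² - 2*M (x(M) = (M² - 3*M) + (-2 + M) = -2 + M² - 2*M)
T = -6930 (T = ((-2 + (-5)² - 2*(-5))*(-14))*(-3*(1 + 2*(-3))) = ((-2 + 25 + 10)*(-14))*(-3*(1 - 6)) = (33*(-14))*(-3*(-5)) = -462*15 = -6930)
-T = -1*(-6930) = 6930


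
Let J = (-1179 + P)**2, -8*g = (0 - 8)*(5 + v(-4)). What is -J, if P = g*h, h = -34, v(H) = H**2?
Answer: -3583449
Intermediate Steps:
g = 21 (g = -(0 - 8)*(5 + (-4)**2)/8 = -(-1)*(5 + 16) = -(-1)*21 = -1/8*(-168) = 21)
P = -714 (P = 21*(-34) = -714)
J = 3583449 (J = (-1179 - 714)**2 = (-1893)**2 = 3583449)
-J = -1*3583449 = -3583449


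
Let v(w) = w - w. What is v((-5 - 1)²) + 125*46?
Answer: 5750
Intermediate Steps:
v(w) = 0
v((-5 - 1)²) + 125*46 = 0 + 125*46 = 0 + 5750 = 5750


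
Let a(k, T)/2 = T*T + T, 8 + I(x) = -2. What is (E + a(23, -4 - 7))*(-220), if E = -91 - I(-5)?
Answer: -30580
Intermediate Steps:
I(x) = -10 (I(x) = -8 - 2 = -10)
E = -81 (E = -91 - 1*(-10) = -91 + 10 = -81)
a(k, T) = 2*T + 2*T² (a(k, T) = 2*(T*T + T) = 2*(T² + T) = 2*(T + T²) = 2*T + 2*T²)
(E + a(23, -4 - 7))*(-220) = (-81 + 2*(-4 - 7)*(1 + (-4 - 7)))*(-220) = (-81 + 2*(-11)*(1 - 11))*(-220) = (-81 + 2*(-11)*(-10))*(-220) = (-81 + 220)*(-220) = 139*(-220) = -30580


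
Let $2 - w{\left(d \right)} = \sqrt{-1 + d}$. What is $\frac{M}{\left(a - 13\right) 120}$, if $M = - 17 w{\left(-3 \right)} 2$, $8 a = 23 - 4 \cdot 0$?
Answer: $\frac{68}{1215} - \frac{68 i}{1215} \approx 0.055967 - 0.055967 i$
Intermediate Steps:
$w{\left(d \right)} = 2 - \sqrt{-1 + d}$
$a = \frac{23}{8}$ ($a = \frac{23 - 4 \cdot 0}{8} = \frac{23 - 0}{8} = \frac{23 + 0}{8} = \frac{1}{8} \cdot 23 = \frac{23}{8} \approx 2.875$)
$M = -68 + 68 i$ ($M = - 17 \left(2 - \sqrt{-1 - 3}\right) 2 = - 17 \left(2 - \sqrt{-4}\right) 2 = - 17 \left(2 - 2 i\right) 2 = \left(-34 + 34 i\right) 2 = -68 + 68 i \approx -68.0 + 68.0 i$)
$\frac{M}{\left(a - 13\right) 120} = \frac{-68 + 68 i}{\left(\frac{23}{8} - 13\right) 120} = \frac{-68 + 68 i}{\left(- \frac{81}{8}\right) 120} = \frac{-68 + 68 i}{-1215} = \left(-68 + 68 i\right) \left(- \frac{1}{1215}\right) = \frac{68}{1215} - \frac{68 i}{1215}$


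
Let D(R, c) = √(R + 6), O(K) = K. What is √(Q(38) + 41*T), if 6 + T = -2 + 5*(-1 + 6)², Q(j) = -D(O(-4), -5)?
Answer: √(4797 - √2) ≈ 69.250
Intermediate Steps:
D(R, c) = √(6 + R)
Q(j) = -√2 (Q(j) = -√(6 - 4) = -√2)
T = 117 (T = -6 + (-2 + 5*(-1 + 6)²) = -6 + (-2 + 5*5²) = -6 + (-2 + 5*25) = -6 + (-2 + 125) = -6 + 123 = 117)
√(Q(38) + 41*T) = √(-√2 + 41*117) = √(-√2 + 4797) = √(4797 - √2)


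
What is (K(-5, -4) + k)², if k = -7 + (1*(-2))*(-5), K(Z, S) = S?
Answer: 1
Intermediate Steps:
k = 3 (k = -7 - 2*(-5) = -7 + 10 = 3)
(K(-5, -4) + k)² = (-4 + 3)² = (-1)² = 1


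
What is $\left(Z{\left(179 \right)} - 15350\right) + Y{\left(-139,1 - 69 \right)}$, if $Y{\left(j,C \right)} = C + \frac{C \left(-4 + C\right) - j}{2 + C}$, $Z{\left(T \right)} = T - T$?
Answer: $- \frac{1022623}{66} \approx -15494.0$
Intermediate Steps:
$Z{\left(T \right)} = 0$
$Y{\left(j,C \right)} = C + \frac{- j + C \left(-4 + C\right)}{2 + C}$
$\left(Z{\left(179 \right)} - 15350\right) + Y{\left(-139,1 - 69 \right)} = \left(0 - 15350\right) + \frac{\left(-1\right) \left(-139\right) - 2 \left(1 - 69\right) + 2 \left(1 - 69\right)^{2}}{2 + \left(1 - 69\right)} = -15350 + \frac{139 - -136 + 2 \left(-68\right)^{2}}{2 - 68} = -15350 + \frac{139 + 136 + 2 \cdot 4624}{-66} = -15350 - \frac{139 + 136 + 9248}{66} = -15350 - \frac{9523}{66} = - \frac{1022623}{66}$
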